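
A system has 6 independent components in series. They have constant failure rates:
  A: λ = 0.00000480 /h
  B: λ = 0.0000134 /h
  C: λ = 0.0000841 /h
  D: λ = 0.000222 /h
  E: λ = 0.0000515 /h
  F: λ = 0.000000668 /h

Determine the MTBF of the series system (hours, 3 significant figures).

2660

Series of exponential components: λ_sys = Σ λ_i
λ_sys = 0.00000480 + 0.0000134 + 0.0000841 + 0.000222 + 0.0000515 + 0.000000668 = 3.7647e-04 /h
MTBF = 1 / λ_sys = 2660 h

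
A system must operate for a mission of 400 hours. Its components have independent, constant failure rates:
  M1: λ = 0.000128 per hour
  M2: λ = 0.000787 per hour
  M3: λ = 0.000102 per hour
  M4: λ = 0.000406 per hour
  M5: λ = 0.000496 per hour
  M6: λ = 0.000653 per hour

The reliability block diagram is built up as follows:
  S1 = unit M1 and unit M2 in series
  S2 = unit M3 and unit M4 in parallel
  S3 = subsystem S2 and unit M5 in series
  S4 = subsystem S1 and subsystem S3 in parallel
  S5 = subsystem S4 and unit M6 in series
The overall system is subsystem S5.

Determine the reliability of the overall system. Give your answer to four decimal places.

0.7265

R(M1) = exp(−0.000128 × 400) = 0.950089
R(M2) = exp(−0.000787 × 400) = 0.729935
R(M3) = exp(−0.000102 × 400) = 0.960021
R(M4) = exp(−0.000406 × 400) = 0.850101
R(M5) = exp(−0.000496 × 400) = 0.820042
R(M6) = exp(−0.000653 × 400) = 0.770127
Series (M1 and M2): 0.950089 × 0.729935 = 0.693503
Parallel (M3 and M4): 1 − (1 − 0.960021)(1 − 0.850101) = 0.994007
Series ([0.994007] and M5): 0.994007 × 0.820042 = 0.815127
Parallel ([0.693503] and [0.815127]): 1 − (1 − 0.693503)(1 − 0.815127) = 0.943337
Series ([0.943337] and M6): 0.943337 × 0.770127 = 0.7265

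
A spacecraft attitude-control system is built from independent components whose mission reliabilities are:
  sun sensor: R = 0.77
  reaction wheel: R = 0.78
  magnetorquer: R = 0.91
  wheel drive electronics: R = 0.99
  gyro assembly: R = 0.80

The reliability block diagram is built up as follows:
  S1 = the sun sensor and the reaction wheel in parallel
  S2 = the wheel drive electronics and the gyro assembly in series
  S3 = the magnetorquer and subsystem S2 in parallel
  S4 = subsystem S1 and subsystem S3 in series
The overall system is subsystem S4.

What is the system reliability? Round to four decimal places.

Parallel (sun sensor and reaction wheel): 1 − (1 − 0.770000)(1 − 0.780000) = 0.949400
Series (wheel drive electronics and gyro assembly): 0.990000 × 0.800000 = 0.792000
Parallel (magnetorquer and [0.792000]): 1 − (1 − 0.910000)(1 − 0.792000) = 0.981280
Series ([0.949400] and [0.981280]): 0.949400 × 0.981280 = 0.9316

0.9316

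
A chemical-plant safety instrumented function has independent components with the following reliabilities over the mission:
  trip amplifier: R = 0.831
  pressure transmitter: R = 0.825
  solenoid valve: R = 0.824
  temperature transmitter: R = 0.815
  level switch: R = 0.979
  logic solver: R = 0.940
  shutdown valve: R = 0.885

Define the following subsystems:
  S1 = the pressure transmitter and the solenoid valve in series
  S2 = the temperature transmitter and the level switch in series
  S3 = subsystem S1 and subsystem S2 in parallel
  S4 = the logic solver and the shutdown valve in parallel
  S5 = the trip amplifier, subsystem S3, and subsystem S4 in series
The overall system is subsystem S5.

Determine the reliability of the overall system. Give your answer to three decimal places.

Series (pressure transmitter and solenoid valve): 0.82500 × 0.82400 = 0.67980
Series (temperature transmitter and level switch): 0.81500 × 0.97900 = 0.79789
Parallel ([0.67980] and [0.79789]): 1 − (1 − 0.67980)(1 − 0.79789) = 0.93528
Parallel (logic solver and shutdown valve): 1 − (1 − 0.94000)(1 − 0.88500) = 0.99310
Series (trip amplifier, [0.93528], and [0.99310]): 0.83100 × 0.93528 × 0.99310 = 0.772

0.772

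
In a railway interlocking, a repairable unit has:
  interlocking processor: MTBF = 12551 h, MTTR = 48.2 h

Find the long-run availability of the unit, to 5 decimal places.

0.99617

A(interlocking processor) = MTBF/(MTBF+MTTR) = 12551/(12551+48.2) = 0.99617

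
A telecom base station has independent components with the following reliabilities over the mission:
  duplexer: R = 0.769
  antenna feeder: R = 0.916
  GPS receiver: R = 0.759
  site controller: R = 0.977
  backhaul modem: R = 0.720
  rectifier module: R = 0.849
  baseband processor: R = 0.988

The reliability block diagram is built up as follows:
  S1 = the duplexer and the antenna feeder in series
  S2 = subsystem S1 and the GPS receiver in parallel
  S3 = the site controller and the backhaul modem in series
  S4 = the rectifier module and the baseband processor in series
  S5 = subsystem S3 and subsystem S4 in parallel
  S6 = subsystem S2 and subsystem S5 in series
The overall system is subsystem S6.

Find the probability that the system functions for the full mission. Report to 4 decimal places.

0.8844

Series (duplexer and antenna feeder): 0.769000 × 0.916000 = 0.704404
Parallel ([0.704404] and GPS receiver): 1 − (1 − 0.704404)(1 − 0.759000) = 0.928761
Series (site controller and backhaul modem): 0.977000 × 0.720000 = 0.703440
Series (rectifier module and baseband processor): 0.849000 × 0.988000 = 0.838812
Parallel ([0.703440] and [0.838812]): 1 − (1 − 0.703440)(1 − 0.838812) = 0.952198
Series ([0.928761] and [0.952198]): 0.928761 × 0.952198 = 0.8844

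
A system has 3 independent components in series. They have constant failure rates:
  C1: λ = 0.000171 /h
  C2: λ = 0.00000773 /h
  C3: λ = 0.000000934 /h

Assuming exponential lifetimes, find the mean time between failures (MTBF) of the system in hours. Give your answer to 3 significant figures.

Series of exponential components: λ_sys = Σ λ_i
λ_sys = 0.000171 + 0.00000773 + 0.000000934 = 1.7966e-04 /h
MTBF = 1 / λ_sys = 5570 h

5570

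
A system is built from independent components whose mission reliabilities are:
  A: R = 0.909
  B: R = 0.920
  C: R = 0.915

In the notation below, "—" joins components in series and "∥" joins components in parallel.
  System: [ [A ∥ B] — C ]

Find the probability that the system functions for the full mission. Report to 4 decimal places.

Parallel (A and B): 1 − (1 − 0.909000)(1 − 0.920000) = 0.992720
Series ([0.992720] and C): 0.992720 × 0.915000 = 0.9083

0.9083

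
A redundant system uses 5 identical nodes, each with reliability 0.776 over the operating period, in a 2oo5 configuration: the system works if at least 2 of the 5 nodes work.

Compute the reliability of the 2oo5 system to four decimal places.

0.9897

R = Σ_{i=2}^{5} C(5,i) p^i (1−p)^{5−i} with p = 0.776
C(5,2)·0.776^2·0.224^3 = 0.067681
C(5,3)·0.776^3·0.224^2 = 0.234467
C(5,4)·0.776^4·0.224^1 = 0.406130
C(5,5)·0.776^5·0.224^0 = 0.281390
Sum = 0.9897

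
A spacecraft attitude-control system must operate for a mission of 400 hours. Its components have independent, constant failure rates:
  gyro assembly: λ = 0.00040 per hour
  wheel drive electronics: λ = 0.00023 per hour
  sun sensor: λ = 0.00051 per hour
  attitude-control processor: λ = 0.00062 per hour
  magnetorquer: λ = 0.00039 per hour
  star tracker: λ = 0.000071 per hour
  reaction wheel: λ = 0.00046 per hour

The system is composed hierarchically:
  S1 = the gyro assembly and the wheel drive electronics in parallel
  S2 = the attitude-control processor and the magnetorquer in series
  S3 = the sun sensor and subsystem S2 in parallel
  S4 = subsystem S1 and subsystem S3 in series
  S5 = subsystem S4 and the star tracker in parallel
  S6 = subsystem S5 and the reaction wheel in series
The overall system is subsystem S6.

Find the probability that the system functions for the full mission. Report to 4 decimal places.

R(gyro assembly) = exp(−0.00040 × 400) = 0.852144
R(wheel drive electronics) = exp(−0.00023 × 400) = 0.912105
R(sun sensor) = exp(−0.00051 × 400) = 0.815462
R(attitude-control processor) = exp(−0.00062 × 400) = 0.780360
R(magnetorquer) = exp(−0.00039 × 400) = 0.855559
R(star tracker) = exp(−0.000071 × 400) = 0.971999
R(reaction wheel) = exp(−0.00046 × 400) = 0.831936
Parallel (gyro assembly and wheel drive electronics): 1 − (1 − 0.852144)(1 − 0.912105) = 0.987004
Series (attitude-control processor and magnetorquer): 0.780360 × 0.855559 = 0.667644
Parallel (sun sensor and [0.667644]): 1 − (1 − 0.815462)(1 − 0.667644) = 0.938668
Series ([0.987004] and [0.938668]): 0.987004 × 0.938668 = 0.926469
Parallel ([0.926469] and star tracker): 1 − (1 − 0.926469)(1 − 0.971999) = 0.997941
Series ([0.997941] and reaction wheel): 0.997941 × 0.831936 = 0.8302

0.8302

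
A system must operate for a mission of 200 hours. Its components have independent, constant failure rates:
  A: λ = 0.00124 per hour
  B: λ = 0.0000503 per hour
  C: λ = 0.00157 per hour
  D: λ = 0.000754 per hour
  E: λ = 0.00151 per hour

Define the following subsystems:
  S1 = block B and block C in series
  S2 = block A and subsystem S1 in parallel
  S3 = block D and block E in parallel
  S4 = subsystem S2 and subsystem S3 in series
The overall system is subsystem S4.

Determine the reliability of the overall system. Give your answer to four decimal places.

0.9049

R(A) = exp(−0.00124 × 200) = 0.780360
R(B) = exp(−0.0000503 × 200) = 0.989990
R(C) = exp(−0.00157 × 200) = 0.730519
R(D) = exp(−0.000754 × 200) = 0.860020
R(E) = exp(−0.00151 × 200) = 0.739338
Series (B and C): 0.989990 × 0.730519 = 0.723207
Parallel (A and [0.723207]): 1 − (1 − 0.780360)(1 − 0.723207) = 0.939205
Parallel (D and E): 1 − (1 − 0.860020)(1 − 0.739338) = 0.963513
Series ([0.939205] and [0.963513]): 0.939205 × 0.963513 = 0.9049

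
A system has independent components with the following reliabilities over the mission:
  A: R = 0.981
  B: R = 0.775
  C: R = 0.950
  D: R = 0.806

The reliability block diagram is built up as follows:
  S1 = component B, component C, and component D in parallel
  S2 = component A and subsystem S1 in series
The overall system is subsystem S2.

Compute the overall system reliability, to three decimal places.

Parallel (B, C, and D): 1 − (1 − 0.77500)(1 − 0.95000)(1 − 0.80600) = 0.99782
Series (A and [0.99782]): 0.98100 × 0.99782 = 0.979

0.979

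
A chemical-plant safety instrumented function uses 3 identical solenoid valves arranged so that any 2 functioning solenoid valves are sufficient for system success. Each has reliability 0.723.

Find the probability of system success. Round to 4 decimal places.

0.8123

R = Σ_{i=2}^{3} C(3,i) p^i (1−p)^{3−i} with p = 0.723
C(3,2)·0.723^2·0.277^1 = 0.434388
C(3,3)·0.723^3·0.277^0 = 0.377933
Sum = 0.8123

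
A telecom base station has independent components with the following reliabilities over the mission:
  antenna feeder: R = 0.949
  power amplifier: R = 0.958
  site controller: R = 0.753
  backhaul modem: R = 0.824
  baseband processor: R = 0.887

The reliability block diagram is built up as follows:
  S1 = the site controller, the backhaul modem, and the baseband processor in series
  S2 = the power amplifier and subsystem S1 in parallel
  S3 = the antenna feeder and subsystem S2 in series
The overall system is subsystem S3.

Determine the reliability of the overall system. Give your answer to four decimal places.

Series (site controller, backhaul modem, and baseband processor): 0.753000 × 0.824000 × 0.887000 = 0.550359
Parallel (power amplifier and [0.550359]): 1 − (1 − 0.958000)(1 − 0.550359) = 0.981115
Series (antenna feeder and [0.981115]): 0.949000 × 0.981115 = 0.9311

0.9311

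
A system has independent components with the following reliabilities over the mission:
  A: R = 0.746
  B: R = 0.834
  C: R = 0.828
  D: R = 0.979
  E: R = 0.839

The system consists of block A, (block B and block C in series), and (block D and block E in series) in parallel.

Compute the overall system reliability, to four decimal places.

Series (B and C): 0.834000 × 0.828000 = 0.690552
Series (D and E): 0.979000 × 0.839000 = 0.821381
Parallel (A, [0.690552], and [0.821381]): 1 − (1 − 0.746000)(1 − 0.690552)(1 − 0.821381) = 0.9860

0.9860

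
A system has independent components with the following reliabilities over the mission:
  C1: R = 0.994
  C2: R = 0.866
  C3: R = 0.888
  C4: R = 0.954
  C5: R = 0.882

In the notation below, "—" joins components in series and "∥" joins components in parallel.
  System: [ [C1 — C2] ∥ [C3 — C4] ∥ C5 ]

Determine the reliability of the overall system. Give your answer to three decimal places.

0.997

Series (C1 and C2): 0.99400 × 0.86600 = 0.86080
Series (C3 and C4): 0.88800 × 0.95400 = 0.84715
Parallel ([0.86080], [0.84715], and C5): 1 − (1 − 0.86080)(1 − 0.84715)(1 − 0.88200) = 0.997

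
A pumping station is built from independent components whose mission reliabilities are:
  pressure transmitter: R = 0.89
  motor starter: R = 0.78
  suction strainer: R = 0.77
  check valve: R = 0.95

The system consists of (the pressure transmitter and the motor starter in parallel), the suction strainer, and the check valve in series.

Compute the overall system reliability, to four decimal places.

Parallel (pressure transmitter and motor starter): 1 − (1 − 0.890000)(1 − 0.780000) = 0.975800
Series ([0.975800], suction strainer, and check valve): 0.975800 × 0.770000 × 0.950000 = 0.7138

0.7138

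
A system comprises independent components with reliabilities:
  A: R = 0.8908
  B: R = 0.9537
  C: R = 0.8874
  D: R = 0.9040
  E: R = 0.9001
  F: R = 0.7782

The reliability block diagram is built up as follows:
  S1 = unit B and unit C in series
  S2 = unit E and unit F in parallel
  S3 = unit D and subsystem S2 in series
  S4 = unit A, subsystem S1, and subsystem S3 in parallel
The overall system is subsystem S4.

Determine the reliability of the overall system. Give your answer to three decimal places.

0.998

Series (B and C): 0.95370 × 0.88740 = 0.84631
Parallel (E and F): 1 − (1 − 0.90010)(1 − 0.77820) = 0.97784
Series (D and [0.97784]): 0.90400 × 0.97784 = 0.88397
Parallel (A, [0.84631], and [0.88397]): 1 − (1 − 0.89080)(1 − 0.84631)(1 − 0.88397) = 0.998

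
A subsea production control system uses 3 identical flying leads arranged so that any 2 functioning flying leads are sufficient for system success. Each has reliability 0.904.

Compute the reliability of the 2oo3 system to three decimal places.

R = Σ_{i=2}^{3} C(3,i) p^i (1−p)^{3−i} with p = 0.904
C(3,2)·0.904^2·0.096^1 = 0.23536
C(3,3)·0.904^3·0.096^0 = 0.73876
Sum = 0.974

0.974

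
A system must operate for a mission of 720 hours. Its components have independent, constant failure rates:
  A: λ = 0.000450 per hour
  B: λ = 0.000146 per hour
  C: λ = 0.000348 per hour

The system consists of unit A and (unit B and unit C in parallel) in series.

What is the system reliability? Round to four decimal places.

R(A) = exp(−0.000450 × 720) = 0.723250
R(B) = exp(−0.000146 × 720) = 0.900216
R(C) = exp(−0.000348 × 720) = 0.778365
Parallel (B and C): 1 − (1 − 0.900216)(1 − 0.778365) = 0.977884
Series (A and [0.977884]): 0.723250 × 0.977884 = 0.7073

0.7073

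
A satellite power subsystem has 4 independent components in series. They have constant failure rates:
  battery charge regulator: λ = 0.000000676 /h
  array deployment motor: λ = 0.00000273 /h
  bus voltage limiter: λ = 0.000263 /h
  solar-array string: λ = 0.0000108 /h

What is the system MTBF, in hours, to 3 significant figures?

3610

Series of exponential components: λ_sys = Σ λ_i
λ_sys = 0.000000676 + 0.00000273 + 0.000263 + 0.0000108 = 2.7721e-04 /h
MTBF = 1 / λ_sys = 3610 h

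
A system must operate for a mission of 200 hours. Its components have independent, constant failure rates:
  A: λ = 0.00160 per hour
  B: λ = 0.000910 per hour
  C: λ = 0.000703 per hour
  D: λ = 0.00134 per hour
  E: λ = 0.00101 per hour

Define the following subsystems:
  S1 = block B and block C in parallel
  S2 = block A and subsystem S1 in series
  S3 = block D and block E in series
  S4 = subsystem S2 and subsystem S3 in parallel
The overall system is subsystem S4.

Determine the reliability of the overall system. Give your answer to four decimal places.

R(A) = exp(−0.00160 × 200) = 0.726149
R(B) = exp(−0.000910 × 200) = 0.833601
R(C) = exp(−0.000703 × 200) = 0.868837
R(D) = exp(−0.00134 × 200) = 0.764908
R(E) = exp(−0.00101 × 200) = 0.817095
Parallel (B and C): 1 − (1 − 0.833601)(1 − 0.868837) = 0.978175
Series (A and [0.978175]): 0.726149 × 0.978175 = 0.710301
Series (D and E): 0.764908 × 0.817095 = 0.625003
Parallel ([0.710301] and [0.625003]): 1 − (1 − 0.710301)(1 − 0.625003) = 0.8914

0.8914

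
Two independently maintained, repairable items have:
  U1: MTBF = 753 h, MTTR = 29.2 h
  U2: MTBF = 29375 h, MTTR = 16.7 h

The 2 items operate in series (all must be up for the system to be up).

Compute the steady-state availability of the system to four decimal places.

0.9621

A(U1) = MTBF/(MTBF+MTTR) = 753/(753+29.2) = 0.962669
A(U2) = MTBF/(MTBF+MTTR) = 29375/(29375+16.7) = 0.999432
Series availability: 0.962669 × 0.999432 = 0.9621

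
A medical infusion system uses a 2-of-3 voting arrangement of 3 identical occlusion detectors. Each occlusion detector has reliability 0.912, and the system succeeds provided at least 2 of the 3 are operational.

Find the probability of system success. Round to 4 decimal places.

R = Σ_{i=2}^{3} C(3,i) p^i (1−p)^{3−i} with p = 0.912
C(3,2)·0.912^2·0.088^1 = 0.219580
C(3,3)·0.912^3·0.088^0 = 0.758551
Sum = 0.9781

0.9781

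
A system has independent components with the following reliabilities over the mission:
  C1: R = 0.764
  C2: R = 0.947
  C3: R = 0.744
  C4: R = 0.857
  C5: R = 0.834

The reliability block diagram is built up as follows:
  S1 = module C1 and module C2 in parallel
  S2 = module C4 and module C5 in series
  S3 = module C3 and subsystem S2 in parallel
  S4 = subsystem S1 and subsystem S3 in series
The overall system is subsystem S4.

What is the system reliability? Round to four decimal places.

Parallel (C1 and C2): 1 − (1 − 0.764000)(1 − 0.947000) = 0.987492
Series (C4 and C5): 0.857000 × 0.834000 = 0.714738
Parallel (C3 and [0.714738]): 1 − (1 − 0.744000)(1 − 0.714738) = 0.926973
Series ([0.987492] and [0.926973]): 0.987492 × 0.926973 = 0.9154

0.9154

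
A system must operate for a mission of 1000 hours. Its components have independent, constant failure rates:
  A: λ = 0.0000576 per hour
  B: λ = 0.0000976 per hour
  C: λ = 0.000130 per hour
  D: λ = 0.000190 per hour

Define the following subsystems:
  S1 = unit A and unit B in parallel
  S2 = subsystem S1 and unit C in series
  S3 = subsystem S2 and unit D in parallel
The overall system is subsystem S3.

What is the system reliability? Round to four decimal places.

R(A) = exp(−0.0000576 × 1000) = 0.944027
R(B) = exp(−0.0000976 × 1000) = 0.907012
R(C) = exp(−0.000130 × 1000) = 0.878095
R(D) = exp(−0.000190 × 1000) = 0.826959
Parallel (A and B): 1 − (1 − 0.944027)(1 − 0.907012) = 0.994795
Series ([0.994795] and C): 0.994795 × 0.878095 = 0.873525
Parallel ([0.873525] and D): 1 − (1 − 0.873525)(1 − 0.826959) = 0.9781

0.9781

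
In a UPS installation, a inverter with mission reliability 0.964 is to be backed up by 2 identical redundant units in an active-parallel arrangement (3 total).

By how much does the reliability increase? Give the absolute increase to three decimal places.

0.036

R_before = 0.964
R_after = 1 − (1 − 0.964)^3 = 1.000
ΔR = 1.000 − 0.964 = 0.036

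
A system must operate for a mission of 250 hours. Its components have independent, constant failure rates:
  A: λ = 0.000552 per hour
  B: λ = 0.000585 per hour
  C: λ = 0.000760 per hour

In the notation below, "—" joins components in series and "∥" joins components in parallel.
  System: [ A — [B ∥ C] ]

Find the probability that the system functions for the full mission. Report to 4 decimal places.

R(A) = exp(−0.000552 × 250) = 0.871099
R(B) = exp(−0.000585 × 250) = 0.863942
R(C) = exp(−0.000760 × 250) = 0.826959
Parallel (B and C): 1 − (1 − 0.863942)(1 − 0.826959) = 0.976456
Series (A and [0.976456]): 0.871099 × 0.976456 = 0.8506

0.8506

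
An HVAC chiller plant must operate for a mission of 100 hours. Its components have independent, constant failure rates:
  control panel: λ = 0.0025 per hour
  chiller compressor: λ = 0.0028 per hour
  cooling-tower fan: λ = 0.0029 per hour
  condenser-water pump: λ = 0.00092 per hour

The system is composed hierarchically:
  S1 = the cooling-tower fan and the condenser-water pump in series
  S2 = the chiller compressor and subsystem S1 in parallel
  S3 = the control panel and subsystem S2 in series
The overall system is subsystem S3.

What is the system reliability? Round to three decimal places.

R(control panel) = exp(−0.0025 × 100) = 0.77880
R(chiller compressor) = exp(−0.0028 × 100) = 0.75578
R(cooling-tower fan) = exp(−0.0029 × 100) = 0.74826
R(condenser-water pump) = exp(−0.00092 × 100) = 0.91211
Series (cooling-tower fan and condenser-water pump): 0.74826 × 0.91211 = 0.68250
Parallel (chiller compressor and [0.68250]): 1 − (1 − 0.75578)(1 − 0.68250) = 0.92246
Series (control panel and [0.92246]): 0.77880 × 0.92246 = 0.718

0.718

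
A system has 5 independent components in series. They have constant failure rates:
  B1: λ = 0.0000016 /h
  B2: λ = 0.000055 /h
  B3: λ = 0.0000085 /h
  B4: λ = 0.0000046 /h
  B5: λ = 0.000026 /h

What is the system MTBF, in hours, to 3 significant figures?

Series of exponential components: λ_sys = Σ λ_i
λ_sys = 0.0000016 + 0.000055 + 0.0000085 + 0.0000046 + 0.000026 = 9.5700e-05 /h
MTBF = 1 / λ_sys = 10400 h

10400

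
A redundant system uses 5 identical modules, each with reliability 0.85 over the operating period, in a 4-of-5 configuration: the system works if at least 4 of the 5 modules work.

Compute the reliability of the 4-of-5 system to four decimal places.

R = Σ_{i=4}^{5} C(5,i) p^i (1−p)^{5−i} with p = 0.85
C(5,4)·0.85^4·0.15^1 = 0.391505
C(5,5)·0.85^5·0.15^0 = 0.443705
Sum = 0.8352

0.8352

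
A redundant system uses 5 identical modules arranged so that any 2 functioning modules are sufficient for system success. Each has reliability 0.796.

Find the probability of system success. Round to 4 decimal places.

0.9928

R = Σ_{i=2}^{5} C(5,i) p^i (1−p)^{5−i} with p = 0.796
C(5,2)·0.796^2·0.204^3 = 0.053792
C(5,3)·0.796^3·0.204^2 = 0.209894
C(5,4)·0.796^4·0.204^1 = 0.409499
C(5,5)·0.796^5·0.204^0 = 0.319570
Sum = 0.9928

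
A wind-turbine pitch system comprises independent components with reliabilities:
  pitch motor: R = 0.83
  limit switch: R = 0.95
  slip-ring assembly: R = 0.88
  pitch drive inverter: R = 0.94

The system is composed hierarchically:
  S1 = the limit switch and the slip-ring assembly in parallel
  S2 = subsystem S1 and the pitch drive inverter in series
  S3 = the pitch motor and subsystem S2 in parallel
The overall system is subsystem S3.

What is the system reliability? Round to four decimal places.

Parallel (limit switch and slip-ring assembly): 1 − (1 − 0.950000)(1 − 0.880000) = 0.994000
Series ([0.994000] and pitch drive inverter): 0.994000 × 0.940000 = 0.934360
Parallel (pitch motor and [0.934360]): 1 − (1 − 0.830000)(1 − 0.934360) = 0.9888

0.9888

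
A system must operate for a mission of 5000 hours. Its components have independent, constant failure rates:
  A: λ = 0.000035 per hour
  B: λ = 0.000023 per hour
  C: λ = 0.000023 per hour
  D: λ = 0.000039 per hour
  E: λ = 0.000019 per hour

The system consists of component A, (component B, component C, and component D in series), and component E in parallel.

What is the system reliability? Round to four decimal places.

R(A) = exp(−0.000035 × 5000) = 0.839457
R(B) = exp(−0.000023 × 5000) = 0.891366
R(C) = exp(−0.000023 × 5000) = 0.891366
R(D) = exp(−0.000039 × 5000) = 0.822835
R(E) = exp(−0.000019 × 5000) = 0.909373
Series (B, C, and D): 0.891366 × 0.891366 × 0.822835 = 0.653770
Parallel (A, [0.653770], and E): 1 − (1 − 0.839457)(1 − 0.653770)(1 − 0.909373) = 0.9950

0.9950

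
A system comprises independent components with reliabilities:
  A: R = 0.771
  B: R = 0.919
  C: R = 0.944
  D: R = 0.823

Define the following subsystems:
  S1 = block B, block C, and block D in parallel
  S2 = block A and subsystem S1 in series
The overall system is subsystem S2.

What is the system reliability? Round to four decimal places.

Parallel (B, C, and D): 1 − (1 − 0.919000)(1 − 0.944000)(1 − 0.823000) = 0.999197
Series (A and [0.999197]): 0.771000 × 0.999197 = 0.7704

0.7704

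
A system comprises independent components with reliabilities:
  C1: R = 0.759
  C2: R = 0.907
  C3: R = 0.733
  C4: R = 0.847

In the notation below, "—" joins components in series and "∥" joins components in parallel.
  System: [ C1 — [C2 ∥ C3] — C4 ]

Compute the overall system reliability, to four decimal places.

Parallel (C2 and C3): 1 − (1 − 0.907000)(1 − 0.733000) = 0.975169
Series (C1, [0.975169], and C4): 0.759000 × 0.975169 × 0.847000 = 0.6269

0.6269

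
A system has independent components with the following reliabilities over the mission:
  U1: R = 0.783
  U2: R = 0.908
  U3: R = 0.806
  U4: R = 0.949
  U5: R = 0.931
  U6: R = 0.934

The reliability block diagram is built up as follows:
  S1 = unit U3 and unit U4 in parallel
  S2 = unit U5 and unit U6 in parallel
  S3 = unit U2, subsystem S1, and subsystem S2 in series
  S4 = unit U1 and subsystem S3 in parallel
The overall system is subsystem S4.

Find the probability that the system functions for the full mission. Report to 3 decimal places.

Parallel (U3 and U4): 1 − (1 − 0.80600)(1 − 0.94900) = 0.99011
Parallel (U5 and U6): 1 − (1 − 0.93100)(1 − 0.93400) = 0.99545
Series (U2, [0.99011], and [0.99545]): 0.90800 × 0.99011 × 0.99545 = 0.89493
Parallel (U1 and [0.89493]): 1 − (1 − 0.78300)(1 − 0.89493) = 0.977

0.977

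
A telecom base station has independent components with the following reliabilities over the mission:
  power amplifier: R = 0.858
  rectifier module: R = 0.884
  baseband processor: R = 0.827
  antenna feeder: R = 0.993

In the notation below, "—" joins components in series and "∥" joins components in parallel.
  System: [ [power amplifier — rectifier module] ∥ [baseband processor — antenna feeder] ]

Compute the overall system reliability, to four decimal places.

0.9568

Series (power amplifier and rectifier module): 0.858000 × 0.884000 = 0.758472
Series (baseband processor and antenna feeder): 0.827000 × 0.993000 = 0.821211
Parallel ([0.758472] and [0.821211]): 1 − (1 − 0.758472)(1 − 0.821211) = 0.9568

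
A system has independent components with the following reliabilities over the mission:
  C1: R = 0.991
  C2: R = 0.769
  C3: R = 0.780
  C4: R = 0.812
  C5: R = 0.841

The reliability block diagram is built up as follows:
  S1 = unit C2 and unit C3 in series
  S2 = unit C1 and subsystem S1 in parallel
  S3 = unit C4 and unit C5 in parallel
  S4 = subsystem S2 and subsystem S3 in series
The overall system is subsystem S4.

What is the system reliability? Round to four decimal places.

0.9666

Series (C2 and C3): 0.769000 × 0.780000 = 0.599820
Parallel (C1 and [0.599820]): 1 − (1 − 0.991000)(1 − 0.599820) = 0.996398
Parallel (C4 and C5): 1 − (1 − 0.812000)(1 − 0.841000) = 0.970108
Series ([0.996398] and [0.970108]): 0.996398 × 0.970108 = 0.9666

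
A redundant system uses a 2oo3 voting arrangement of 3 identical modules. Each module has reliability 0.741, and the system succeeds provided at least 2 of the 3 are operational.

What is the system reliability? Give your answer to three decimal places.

0.834

R = Σ_{i=2}^{3} C(3,i) p^i (1−p)^{3−i} with p = 0.741
C(3,2)·0.741^2·0.259^1 = 0.42664
C(3,3)·0.741^3·0.259^0 = 0.40687
Sum = 0.834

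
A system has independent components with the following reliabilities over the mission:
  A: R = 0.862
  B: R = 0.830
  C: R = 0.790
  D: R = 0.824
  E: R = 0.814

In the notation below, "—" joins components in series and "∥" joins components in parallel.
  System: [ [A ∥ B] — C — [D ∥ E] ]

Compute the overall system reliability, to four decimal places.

Parallel (A and B): 1 − (1 − 0.862000)(1 − 0.830000) = 0.976540
Parallel (D and E): 1 − (1 − 0.824000)(1 − 0.814000) = 0.967264
Series ([0.976540], C, and [0.967264]): 0.976540 × 0.790000 × 0.967264 = 0.7462

0.7462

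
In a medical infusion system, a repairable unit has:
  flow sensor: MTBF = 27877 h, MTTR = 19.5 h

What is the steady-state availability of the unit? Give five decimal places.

A(flow sensor) = MTBF/(MTBF+MTTR) = 27877/(27877+19.5) = 0.99930

0.99930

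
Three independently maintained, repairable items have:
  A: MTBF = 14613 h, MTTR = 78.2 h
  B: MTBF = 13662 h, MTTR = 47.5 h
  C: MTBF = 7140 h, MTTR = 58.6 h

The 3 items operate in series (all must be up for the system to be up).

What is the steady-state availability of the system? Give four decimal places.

0.9832

A(A) = MTBF/(MTBF+MTTR) = 14613/(14613+78.2) = 0.994677
A(B) = MTBF/(MTBF+MTTR) = 13662/(13662+47.5) = 0.996535
A(C) = MTBF/(MTBF+MTTR) = 7140/(7140+58.6) = 0.991860
Series availability: 0.994677 × 0.996535 × 0.991860 = 0.9832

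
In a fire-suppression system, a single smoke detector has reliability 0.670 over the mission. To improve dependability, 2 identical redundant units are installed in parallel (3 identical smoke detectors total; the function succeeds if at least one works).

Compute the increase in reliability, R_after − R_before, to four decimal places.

0.2941

R_before = 0.670
R_after = 1 − (1 − 0.670)^3 = 0.9641
ΔR = 0.9641 − 0.670 = 0.2941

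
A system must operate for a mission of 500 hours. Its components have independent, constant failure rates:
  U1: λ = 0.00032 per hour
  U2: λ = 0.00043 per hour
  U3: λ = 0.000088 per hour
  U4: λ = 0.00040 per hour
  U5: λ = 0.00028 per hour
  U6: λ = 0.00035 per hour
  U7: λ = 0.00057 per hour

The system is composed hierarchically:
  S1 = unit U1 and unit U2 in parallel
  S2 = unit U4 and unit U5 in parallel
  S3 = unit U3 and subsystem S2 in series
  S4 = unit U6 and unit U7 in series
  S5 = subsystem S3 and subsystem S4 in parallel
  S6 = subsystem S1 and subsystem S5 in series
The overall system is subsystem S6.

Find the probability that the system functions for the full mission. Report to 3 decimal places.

0.948

R(U1) = exp(−0.00032 × 500) = 0.85214
R(U2) = exp(−0.00043 × 500) = 0.80654
R(U3) = exp(−0.000088 × 500) = 0.95695
R(U4) = exp(−0.00040 × 500) = 0.81873
R(U5) = exp(−0.00028 × 500) = 0.86936
R(U6) = exp(−0.00035 × 500) = 0.83946
R(U7) = exp(−0.00057 × 500) = 0.75201
Parallel (U1 and U2): 1 − (1 − 0.85214)(1 − 0.80654) = 0.97140
Parallel (U4 and U5): 1 − (1 − 0.81873)(1 − 0.86936) = 0.97632
Series (U3 and [0.97632]): 0.95695 × 0.97632 = 0.93429
Series (U6 and U7): 0.83946 × 0.75201 = 0.63128
Parallel ([0.93429] and [0.63128]): 1 − (1 − 0.93429)(1 − 0.63128) = 0.97577
Series ([0.97140] and [0.97577]): 0.97140 × 0.97577 = 0.948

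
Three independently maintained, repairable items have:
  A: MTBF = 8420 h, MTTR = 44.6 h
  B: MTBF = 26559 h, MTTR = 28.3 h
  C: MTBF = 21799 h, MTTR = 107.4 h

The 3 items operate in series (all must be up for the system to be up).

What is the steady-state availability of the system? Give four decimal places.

0.9888

A(A) = MTBF/(MTBF+MTTR) = 8420/(8420+44.6) = 0.994731
A(B) = MTBF/(MTBF+MTTR) = 26559/(26559+28.3) = 0.998936
A(C) = MTBF/(MTBF+MTTR) = 21799/(21799+107.4) = 0.995097
Series availability: 0.994731 × 0.998936 × 0.995097 = 0.9888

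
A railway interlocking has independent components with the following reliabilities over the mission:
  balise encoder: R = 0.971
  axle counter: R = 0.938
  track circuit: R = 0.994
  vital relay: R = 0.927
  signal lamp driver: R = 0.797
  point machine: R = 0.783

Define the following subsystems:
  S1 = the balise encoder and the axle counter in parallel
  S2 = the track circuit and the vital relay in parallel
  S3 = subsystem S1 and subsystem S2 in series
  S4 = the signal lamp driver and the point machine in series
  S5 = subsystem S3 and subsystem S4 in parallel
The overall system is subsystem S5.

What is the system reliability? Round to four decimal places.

0.9992

Parallel (balise encoder and axle counter): 1 − (1 − 0.971000)(1 − 0.938000) = 0.998202
Parallel (track circuit and vital relay): 1 − (1 − 0.994000)(1 − 0.927000) = 0.999562
Series ([0.998202] and [0.999562]): 0.998202 × 0.999562 = 0.997765
Series (signal lamp driver and point machine): 0.797000 × 0.783000 = 0.624051
Parallel ([0.997765] and [0.624051]): 1 − (1 − 0.997765)(1 − 0.624051) = 0.9992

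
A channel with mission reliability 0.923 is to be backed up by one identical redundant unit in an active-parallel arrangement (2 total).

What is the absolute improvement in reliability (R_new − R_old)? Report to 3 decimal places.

0.071

R_before = 0.923
R_after = 1 − (1 − 0.923)^2 = 0.994
ΔR = 0.994 − 0.923 = 0.071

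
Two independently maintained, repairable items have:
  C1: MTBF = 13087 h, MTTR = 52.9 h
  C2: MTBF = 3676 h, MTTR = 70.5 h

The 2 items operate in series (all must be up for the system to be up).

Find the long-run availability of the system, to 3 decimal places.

A(C1) = MTBF/(MTBF+MTTR) = 13087/(13087+52.9) = 0.995974
A(C2) = MTBF/(MTBF+MTTR) = 3676/(3676+70.5) = 0.981182
Series availability: 0.995974 × 0.981182 = 0.977

0.977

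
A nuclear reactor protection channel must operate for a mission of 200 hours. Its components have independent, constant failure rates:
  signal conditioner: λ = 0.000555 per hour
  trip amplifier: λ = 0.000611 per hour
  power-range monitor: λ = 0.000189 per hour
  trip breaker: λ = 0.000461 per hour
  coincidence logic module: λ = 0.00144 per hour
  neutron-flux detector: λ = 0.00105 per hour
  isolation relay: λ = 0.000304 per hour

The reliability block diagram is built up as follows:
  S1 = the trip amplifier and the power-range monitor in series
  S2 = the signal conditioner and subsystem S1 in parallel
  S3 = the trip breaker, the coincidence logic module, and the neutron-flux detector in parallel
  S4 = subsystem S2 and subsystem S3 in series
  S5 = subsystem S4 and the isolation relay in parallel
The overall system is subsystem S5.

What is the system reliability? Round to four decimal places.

0.9988

R(signal conditioner) = exp(−0.000555 × 200) = 0.894939
R(trip amplifier) = exp(−0.000611 × 200) = 0.884971
R(power-range monitor) = exp(−0.000189 × 200) = 0.962906
R(trip breaker) = exp(−0.000461 × 200) = 0.911923
R(coincidence logic module) = exp(−0.00144 × 200) = 0.749762
R(neutron-flux detector) = exp(−0.00105 × 200) = 0.810584
R(isolation relay) = exp(−0.000304 × 200) = 0.941011
Series (trip amplifier and power-range monitor): 0.884971 × 0.962906 = 0.852144
Parallel (signal conditioner and [0.852144]): 1 − (1 − 0.894939)(1 − 0.852144) = 0.984466
Parallel (trip breaker, coincidence logic module, and neutron-flux detector): 1 − (1 − 0.911923)(1 − 0.749762)(1 − 0.810584) = 0.995825
Series ([0.984466] and [0.995825]): 0.984466 × 0.995825 = 0.980356
Parallel ([0.980356] and isolation relay): 1 − (1 − 0.980356)(1 − 0.941011) = 0.9988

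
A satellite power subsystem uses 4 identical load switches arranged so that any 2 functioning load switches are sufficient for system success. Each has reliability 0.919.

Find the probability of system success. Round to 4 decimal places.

0.9980

R = Σ_{i=2}^{4} C(4,i) p^i (1−p)^{4−i} with p = 0.919
C(4,2)·0.919^2·0.081^2 = 0.033247
C(4,3)·0.919^3·0.081^1 = 0.251473
C(4,4)·0.919^4·0.081^0 = 0.713283
Sum = 0.9980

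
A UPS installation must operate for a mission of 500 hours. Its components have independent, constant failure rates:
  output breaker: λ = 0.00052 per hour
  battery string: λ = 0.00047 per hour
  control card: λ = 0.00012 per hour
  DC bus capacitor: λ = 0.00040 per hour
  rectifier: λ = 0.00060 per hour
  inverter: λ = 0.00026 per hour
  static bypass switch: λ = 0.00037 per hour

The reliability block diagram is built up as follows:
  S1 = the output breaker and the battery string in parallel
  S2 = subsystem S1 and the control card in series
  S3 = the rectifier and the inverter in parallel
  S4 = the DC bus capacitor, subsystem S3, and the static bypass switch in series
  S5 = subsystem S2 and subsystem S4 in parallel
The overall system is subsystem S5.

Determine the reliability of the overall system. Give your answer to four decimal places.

R(output breaker) = exp(−0.00052 × 500) = 0.771052
R(battery string) = exp(−0.00047 × 500) = 0.790571
R(control card) = exp(−0.00012 × 500) = 0.941765
R(DC bus capacitor) = exp(−0.00040 × 500) = 0.818731
R(rectifier) = exp(−0.00060 × 500) = 0.740818
R(inverter) = exp(−0.00026 × 500) = 0.878095
R(static bypass switch) = exp(−0.00037 × 500) = 0.831104
Parallel (output breaker and battery string): 1 − (1 − 0.771052)(1 − 0.790571) = 0.952052
Series ([0.952052] and control card): 0.952052 × 0.941765 = 0.896609
Parallel (rectifier and inverter): 1 − (1 − 0.740818)(1 − 0.878095) = 0.968404
Series (DC bus capacitor, [0.968404], and static bypass switch): 0.818731 × 0.968404 × 0.831104 = 0.658951
Parallel ([0.896609] and [0.658951]): 1 − (1 − 0.896609)(1 − 0.658951) = 0.9647

0.9647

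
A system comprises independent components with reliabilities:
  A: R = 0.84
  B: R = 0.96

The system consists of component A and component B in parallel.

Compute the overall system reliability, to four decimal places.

Parallel (A and B): 1 − (1 − 0.840000)(1 − 0.960000) = 0.9936

0.9936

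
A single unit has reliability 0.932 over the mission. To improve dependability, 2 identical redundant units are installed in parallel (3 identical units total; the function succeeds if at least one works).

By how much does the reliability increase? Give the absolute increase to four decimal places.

0.0677

R_before = 0.932
R_after = 1 − (1 − 0.932)^3 = 0.9997
ΔR = 0.9997 − 0.932 = 0.0677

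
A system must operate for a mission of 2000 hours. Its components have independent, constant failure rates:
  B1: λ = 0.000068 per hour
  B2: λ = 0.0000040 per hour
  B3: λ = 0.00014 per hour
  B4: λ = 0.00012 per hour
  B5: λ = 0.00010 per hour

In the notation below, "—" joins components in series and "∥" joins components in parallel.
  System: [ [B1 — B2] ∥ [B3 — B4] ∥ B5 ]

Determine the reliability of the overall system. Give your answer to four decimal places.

0.9901

R(B1) = exp(−0.000068 × 2000) = 0.872843
R(B2) = exp(−0.0000040 × 2000) = 0.992032
R(B3) = exp(−0.00014 × 2000) = 0.755784
R(B4) = exp(−0.00012 × 2000) = 0.786628
R(B5) = exp(−0.00010 × 2000) = 0.818731
Series (B1 and B2): 0.872843 × 0.992032 = 0.865888
Series (B3 and B4): 0.755784 × 0.786628 = 0.594521
Parallel ([0.865888], [0.594521], and B5): 1 − (1 − 0.865888)(1 − 0.594521)(1 − 0.818731) = 0.9901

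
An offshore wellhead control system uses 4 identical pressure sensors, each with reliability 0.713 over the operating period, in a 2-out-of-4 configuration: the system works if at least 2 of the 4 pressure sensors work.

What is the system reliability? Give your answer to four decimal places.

0.9258

R = Σ_{i=2}^{4} C(4,i) p^i (1−p)^{4−i} with p = 0.713
C(4,2)·0.713^2·0.287^2 = 0.251243
C(4,3)·0.713^3·0.287^1 = 0.416112
C(4,4)·0.713^4·0.287^0 = 0.258439
Sum = 0.9258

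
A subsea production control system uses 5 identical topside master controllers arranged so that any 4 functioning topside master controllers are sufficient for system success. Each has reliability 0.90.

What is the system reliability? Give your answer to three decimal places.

0.919

R = Σ_{i=4}^{5} C(5,i) p^i (1−p)^{5−i} with p = 0.90
C(5,4)·0.90^4·0.10^1 = 0.32805
C(5,5)·0.90^5·0.10^0 = 0.59049
Sum = 0.919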